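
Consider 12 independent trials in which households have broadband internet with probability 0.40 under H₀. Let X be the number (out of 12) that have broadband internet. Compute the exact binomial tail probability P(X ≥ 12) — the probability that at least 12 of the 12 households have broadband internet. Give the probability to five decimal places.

P = 0.00002

X ~ Binomial(n=12, p=0.40).
P(X ≥ 12) = C(12,12)·0.40^12·0.60^0.
= 0.000017 = 0.00002.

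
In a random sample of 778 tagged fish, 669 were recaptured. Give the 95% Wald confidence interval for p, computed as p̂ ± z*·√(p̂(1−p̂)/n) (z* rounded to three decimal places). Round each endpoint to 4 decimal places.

Sample proportion p̂ = 669/778 = 0.85990.
SE = √(p̂(1−p̂)/n) = √(0.120474/778) = 0.012444.
The 95% critical value is z* = 1.960.
Margin = 1.960·0.012444 = 0.02439.
So the interval runs from 0.8355 to 0.8843.

(0.8355, 0.8843)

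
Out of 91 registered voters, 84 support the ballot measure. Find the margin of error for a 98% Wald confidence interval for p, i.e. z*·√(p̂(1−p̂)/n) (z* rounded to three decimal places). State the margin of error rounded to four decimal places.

With x = 84 successes in n = 91, p̂ = 0.92308.
Standard error of p̂: √(0.071006/91) = √0.000780285 = 0.027934.
z* = 2.326 at the 98% level.
So ME = 0.0650.

ME = 0.0650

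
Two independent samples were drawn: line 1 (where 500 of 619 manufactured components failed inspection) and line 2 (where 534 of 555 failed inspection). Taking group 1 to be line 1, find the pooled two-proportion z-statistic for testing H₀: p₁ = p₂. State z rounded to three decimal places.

z = -8.150

p̂₁ = 500/619 = 0.80775, p̂₂ = 534/555 = 0.96216.
Pooling: p̂ = 1034/1174 = 0.88075.
SE = √[p̂(1−p̂)(1/n₁+1/n₂)] = √[0.88075·0.11925·(1/619+1/555)] ≈ 0.018945.
z = -0.15441/0.018945 = -8.150.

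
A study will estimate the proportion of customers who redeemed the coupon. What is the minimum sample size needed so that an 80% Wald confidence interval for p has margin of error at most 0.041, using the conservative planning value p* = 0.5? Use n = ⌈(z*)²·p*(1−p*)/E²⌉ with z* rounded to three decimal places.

n = 245

The 80% critical value is z* = 1.282.
p*(1−p*) = 0.50·0.50 = 0.2500.
(z*)²·p*(1−p*)/E² = 1.643524·0.2500/0.001681 = 244.427.
⌈244.427⌉ = 245.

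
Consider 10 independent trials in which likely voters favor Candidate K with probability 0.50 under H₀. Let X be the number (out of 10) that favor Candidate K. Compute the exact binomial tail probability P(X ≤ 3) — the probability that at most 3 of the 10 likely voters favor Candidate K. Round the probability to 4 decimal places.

X ~ Binomial(n=10, p=0.50).
P(X ≤ 3) = C(10,0)·0.50^0·0.50^10 + C(10,1)·0.50^1·0.50^9 + C(10,2)·0.50^2·0.50^8 + C(10,3)·0.50^3·0.50^7.
= 0.000977 + 0.009766 + 0.043945 + 0.117188 = 0.1719.

P = 0.1719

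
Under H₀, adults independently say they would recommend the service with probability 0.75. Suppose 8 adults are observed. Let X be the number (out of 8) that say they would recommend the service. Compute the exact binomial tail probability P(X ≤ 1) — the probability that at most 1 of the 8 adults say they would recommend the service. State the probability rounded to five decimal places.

X is binomial with n = 8 and p = 0.75.
P(X ≤ 1) = C(8,0)·0.75^0·0.25^8 + C(8,1)·0.75^1·0.25^7.
= 0.000015 + 0.000366 = 0.00038.

P = 0.00038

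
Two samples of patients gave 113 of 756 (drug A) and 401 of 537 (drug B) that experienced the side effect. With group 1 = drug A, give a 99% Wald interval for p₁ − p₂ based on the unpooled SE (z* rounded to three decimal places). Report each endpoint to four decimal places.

(-0.6560, -0.5385)

p̂₁ = 113/756 = 0.14947, p̂₂ = 401/537 = 0.74674; p̂₁ − p̂₂ = -0.59727.
SE = √(0.000168161 + 0.000352177) = √0.000520338 = 0.022811.
z* = 2.576 at the 99% level. Margin of error = 0.05876.
So the interval runs from -0.6560 to -0.5385.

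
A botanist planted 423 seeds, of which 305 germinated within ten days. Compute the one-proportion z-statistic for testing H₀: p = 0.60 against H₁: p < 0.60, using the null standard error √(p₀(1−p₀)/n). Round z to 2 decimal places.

z = 5.08

p̂ = 305/423 = 0.72104.
SE₀ = √(0.60·0.40/423) = 0.023820.
Test statistic: z = 0.12104/0.023820 = 5.08.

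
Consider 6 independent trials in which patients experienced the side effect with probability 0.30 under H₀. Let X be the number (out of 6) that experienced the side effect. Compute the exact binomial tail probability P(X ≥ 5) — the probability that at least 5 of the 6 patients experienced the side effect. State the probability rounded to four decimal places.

X is binomial with n = 6 and p = 0.30.
P(X ≥ 5) = C(6,5)·0.30^5·0.70^1 + C(6,6)·0.30^6·0.70^0.
= 0.010206 + 0.000729 = 0.0109.

P = 0.0109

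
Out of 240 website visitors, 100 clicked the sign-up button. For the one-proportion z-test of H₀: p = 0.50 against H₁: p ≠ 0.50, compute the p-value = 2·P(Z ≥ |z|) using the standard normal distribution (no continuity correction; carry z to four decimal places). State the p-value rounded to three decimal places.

p-value = 0.010

The sample proportion is 100/240 = 0.41667.
Null standard error: √(0.50·0.50/240) = √0.001041667 = 0.032275.
z = (p̂ − p₀)/SE = (100/240 − 0.50)/0.032275 ≈ -2.5820.
From the standard normal, 2·P(Z ≥ |z|) = 0.010.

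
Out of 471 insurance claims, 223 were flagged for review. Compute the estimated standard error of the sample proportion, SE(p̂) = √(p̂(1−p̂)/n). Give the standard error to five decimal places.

SE = 0.02301

Sample proportion p̂ = 223/471 = 0.47346.
p̂(1−p̂) = 0.249296.
SE = √(0.249296/471) = 0.02301.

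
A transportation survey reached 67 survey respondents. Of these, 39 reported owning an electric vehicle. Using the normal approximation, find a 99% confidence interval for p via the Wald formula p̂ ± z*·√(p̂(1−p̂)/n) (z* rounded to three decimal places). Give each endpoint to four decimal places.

(0.4269, 0.7373)

Sample proportion p̂ = 39/67 = 0.58209.
SE(p̂) = √(0.58209·0.41791/67) = 0.060256.
The 99% critical value is z* = 2.576.
Margin of error: 2.576 × 0.060256 = 0.15522.
CI: 0.58209 ± 0.15522 = (0.4269, 0.7373).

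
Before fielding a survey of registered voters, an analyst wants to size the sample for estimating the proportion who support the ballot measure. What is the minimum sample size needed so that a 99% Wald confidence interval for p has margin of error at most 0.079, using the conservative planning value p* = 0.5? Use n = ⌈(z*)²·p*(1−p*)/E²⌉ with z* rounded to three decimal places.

z* = 2.576 at the 99% level.
p*(1−p*) = 0.2500.
(z*)²·p*(1−p*)/E² = 6.635776·0.2500/0.006241 = 265.814.
Rounding up, n = 266.

n = 266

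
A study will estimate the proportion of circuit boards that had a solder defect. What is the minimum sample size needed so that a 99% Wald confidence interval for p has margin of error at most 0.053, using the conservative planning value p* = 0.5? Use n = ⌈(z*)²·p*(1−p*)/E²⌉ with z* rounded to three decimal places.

n = 591

For 99% confidence, z* = 2.576.
p*(1−p*) = 0.50·0.50 = 0.2500.
(z*)²·p*(1−p*)/E² = 6.635776·0.2500/0.002809 = 590.582.
⌈590.582⌉ = 591.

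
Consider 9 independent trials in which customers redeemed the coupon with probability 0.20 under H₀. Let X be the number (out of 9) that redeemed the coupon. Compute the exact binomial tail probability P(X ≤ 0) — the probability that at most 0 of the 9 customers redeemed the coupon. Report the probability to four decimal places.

X ~ Binomial(n=9, p=0.20).
P(X ≤ 0) = C(9,0)·0.20^0·0.80^9.
= 0.134218 = 0.1342.

P = 0.1342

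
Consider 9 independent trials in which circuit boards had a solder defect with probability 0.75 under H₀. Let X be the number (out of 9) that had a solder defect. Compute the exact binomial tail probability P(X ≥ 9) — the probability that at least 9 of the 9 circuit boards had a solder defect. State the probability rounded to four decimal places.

P = 0.0751

X ~ Binomial(n=9, p=0.75).
P(X ≥ 9) = C(9,9)·0.75^9·0.25^0.
= 0.075085 = 0.0751.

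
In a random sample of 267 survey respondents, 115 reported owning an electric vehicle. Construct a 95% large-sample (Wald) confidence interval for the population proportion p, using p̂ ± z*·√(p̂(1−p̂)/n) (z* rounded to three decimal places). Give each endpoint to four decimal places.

With x = 115 successes in n = 267, p̂ = 0.43071.
SE = √(p̂(1−p̂)/n) = √(0.245199/267) = 0.030304.
The 95% critical value is z* = 1.960.
Margin = 1.960·0.030304 = 0.05940.
So the interval runs from 0.3713 to 0.4901.

(0.3713, 0.4901)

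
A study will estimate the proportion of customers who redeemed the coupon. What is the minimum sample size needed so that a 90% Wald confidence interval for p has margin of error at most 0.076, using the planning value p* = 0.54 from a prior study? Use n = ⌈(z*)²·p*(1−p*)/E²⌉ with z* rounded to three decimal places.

n = 117

z* = 1.645 at the 90% level.
p*(1−p*) = 0.2484.
(z*)²·p*(1−p*)/E² = 2.706025·0.2484/0.005776 = 116.374.
⌈116.374⌉ = 117.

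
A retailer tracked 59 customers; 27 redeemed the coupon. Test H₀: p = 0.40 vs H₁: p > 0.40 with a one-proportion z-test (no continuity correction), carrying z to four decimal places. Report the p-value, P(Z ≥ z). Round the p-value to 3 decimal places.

The sample proportion is 27/59 = 0.45763.
Null standard error: √(0.40·0.60/59) = √0.004067797 = 0.063779.
Test statistic (full precision, shown to 4 dp): z = (27/59 − 0.40)/SE₀ ≈ 0.9035.
p-value = P(Z ≥ z) with z = 0.9035 → 0.183.

p-value = 0.183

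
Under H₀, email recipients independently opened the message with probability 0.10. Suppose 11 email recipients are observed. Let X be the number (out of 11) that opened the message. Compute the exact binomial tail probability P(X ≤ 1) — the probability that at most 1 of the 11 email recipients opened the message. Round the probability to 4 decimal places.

X is binomial with n = 11 and p = 0.10.
P(X ≤ 1) = C(11,0)·0.10^0·0.90^11 + C(11,1)·0.10^1·0.90^10.
= 0.313811 + 0.383546 = 0.6974.

P = 0.6974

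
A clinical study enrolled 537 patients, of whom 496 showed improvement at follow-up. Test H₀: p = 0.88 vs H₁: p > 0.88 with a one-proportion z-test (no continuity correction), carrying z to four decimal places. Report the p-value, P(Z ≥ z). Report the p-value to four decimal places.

p-value = 0.0009

The sample proportion is 496/537 = 0.92365.
Under H₀, SE = √(p₀(1−p₀)/n) = √(0.88·0.12/537) = √0.000196648 = 0.014023.
Test statistic (full precision, shown to 4 dp): z = (496/537 − 0.88)/SE₀ ≈ 3.1127.
From the standard normal, P(Z ≥ z) = 0.0009.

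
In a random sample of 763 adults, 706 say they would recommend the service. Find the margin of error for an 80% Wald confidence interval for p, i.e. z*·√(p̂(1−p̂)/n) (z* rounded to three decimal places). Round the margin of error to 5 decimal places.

The sample proportion is 706/763 = 0.92529.
Standard error of p̂: √(0.069124/763) = √0.000090595 = 0.009518.
z* = 1.282 at the 80% level.
ME = 1.282·0.009518 = 0.01220.

ME = 0.01220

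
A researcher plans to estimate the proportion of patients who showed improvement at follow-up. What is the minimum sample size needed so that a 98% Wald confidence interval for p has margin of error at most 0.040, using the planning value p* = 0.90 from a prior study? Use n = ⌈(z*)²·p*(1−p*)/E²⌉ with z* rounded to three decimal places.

n = 305

The 98% critical value is z* = 2.326.
p*(1−p*) = 0.90·0.10 = 0.0900.
(z*)²·p*(1−p*)/E² = 5.410276·0.0900/0.001600 = 304.328.
⌈304.328⌉ = 305.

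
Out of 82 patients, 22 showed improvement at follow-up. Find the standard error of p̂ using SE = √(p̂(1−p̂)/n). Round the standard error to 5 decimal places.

SE = 0.04893

Sample proportion p̂ = 22/82 = 0.26829.
p̂(1−p̂) = 0.196310.
Dividing by n and taking the root: √0.002394024 = 0.04893.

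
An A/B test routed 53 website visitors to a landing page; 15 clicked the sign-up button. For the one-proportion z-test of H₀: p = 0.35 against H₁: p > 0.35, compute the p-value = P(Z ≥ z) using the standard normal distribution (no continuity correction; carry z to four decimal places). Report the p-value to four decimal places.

p-value = 0.8467

Sample proportion p̂ = 15/53 = 0.28302.
Null standard error: √(0.35·0.65/53) = √0.004292453 = 0.065517.
Test statistic (full precision, shown to 4 dp): z = (15/53 − 0.35)/SE₀ ≈ -1.0224.
p-value = P(Z ≥ z) with z = -1.0224 → 0.8467.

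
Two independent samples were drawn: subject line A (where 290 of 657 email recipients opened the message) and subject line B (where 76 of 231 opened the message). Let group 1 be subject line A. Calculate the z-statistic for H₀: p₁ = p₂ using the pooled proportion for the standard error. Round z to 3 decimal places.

z = 2.985

p̂₁ = 290/657 = 0.44140, p̂₂ = 76/231 = 0.32900.
Pooling: p̂ = 366/888 = 0.41216.
SE = √[p̂(1−p̂)(1/n₁+1/n₂)] = √[0.41216·0.58784·(1/657+1/231)] ≈ 0.037651.
z = 0.11240/0.037651 = 2.985.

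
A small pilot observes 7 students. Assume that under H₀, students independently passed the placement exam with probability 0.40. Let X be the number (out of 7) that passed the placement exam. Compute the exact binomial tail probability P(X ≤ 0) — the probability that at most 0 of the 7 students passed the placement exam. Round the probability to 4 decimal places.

X is binomial with n = 7 and p = 0.40.
P(X ≤ 0) = C(7,0)·0.40^0·0.60^7.
= 0.027994 = 0.0280.

P = 0.0280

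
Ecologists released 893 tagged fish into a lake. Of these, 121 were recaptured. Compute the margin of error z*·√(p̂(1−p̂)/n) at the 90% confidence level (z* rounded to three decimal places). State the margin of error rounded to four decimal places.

ME = 0.0188

With x = 121 successes in n = 893, p̂ = 0.13550.
SE(p̂) = √(0.13550·0.86450/893) = 0.011453.
The 90% critical value is z* = 1.645.
Margin of error = z*·SE = 1.645 × 0.011453 = 0.0188.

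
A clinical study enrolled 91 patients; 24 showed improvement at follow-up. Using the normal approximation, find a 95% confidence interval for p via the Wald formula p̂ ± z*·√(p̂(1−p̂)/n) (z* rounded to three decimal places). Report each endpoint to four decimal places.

(0.1732, 0.3543)

With x = 24 successes in n = 91, p̂ = 0.26374.
Standard error of p̂: √(0.194179/91) = √0.002133840 = 0.046194.
The 95% critical value is z* = 1.960.
Margin = 1.960·0.046194 = 0.09054.
CI: 0.26374 ± 0.09054 = (0.1732, 0.3543).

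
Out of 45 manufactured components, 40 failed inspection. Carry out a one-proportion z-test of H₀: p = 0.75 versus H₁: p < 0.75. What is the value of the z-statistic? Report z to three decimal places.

Sample proportion p̂ = 40/45 = 0.88889.
Null standard error: √(0.75·0.25/45) = √0.004166667 = 0.064550.
z = (p̂ − p₀)/SE = (0.88889 − 0.75)/0.064550 = 2.152.

z = 2.152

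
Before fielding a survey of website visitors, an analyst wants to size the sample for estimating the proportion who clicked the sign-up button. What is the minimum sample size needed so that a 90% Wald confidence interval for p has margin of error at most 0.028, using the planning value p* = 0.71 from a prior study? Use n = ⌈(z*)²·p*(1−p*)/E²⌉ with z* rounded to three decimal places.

The 90% critical value is z* = 1.645.
p*(1−p*) = 0.71·0.29 = 0.2059.
(z*)²·p*(1−p*)/E² = 2.706025·0.2059/0.000784 = 710.677.
Rounding up, n = 711.

n = 711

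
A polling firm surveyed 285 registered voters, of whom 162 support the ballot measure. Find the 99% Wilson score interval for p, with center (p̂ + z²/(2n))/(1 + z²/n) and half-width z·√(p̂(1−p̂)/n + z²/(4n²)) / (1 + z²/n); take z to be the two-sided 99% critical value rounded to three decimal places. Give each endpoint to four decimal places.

(0.4921, 0.6416)

p̂ = 162/285 = 0.56842; z = 2.576, so z² = 6.635776.
1 + z²/n = 1.023283.
Adjusted center: (0.56842 + z²/(2n))/1.023283 = 0.56686.
Radicand: p̂(1−p̂)/n + z²/(4n²) = 0.000860767 + 0.000020424 = 0.000881191.
Half-width = 2.576·√0.000881191/1.023283 = 0.07473.
CI: 0.56686 ± 0.07473 = (0.4921, 0.6416).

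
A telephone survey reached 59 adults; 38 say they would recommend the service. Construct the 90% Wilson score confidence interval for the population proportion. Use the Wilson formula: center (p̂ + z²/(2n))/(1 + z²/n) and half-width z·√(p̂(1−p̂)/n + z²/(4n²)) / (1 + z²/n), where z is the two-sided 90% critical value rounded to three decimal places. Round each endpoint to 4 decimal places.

Here p̂ = 38/59 = 0.64407 and z = 1.645 (z² = 2.706025).
1 + z²/n = 1.045865.
Center = (0.64407 + 0.022932)/1.045865 = 0.63775.
Radicand: p̂(1−p̂)/n + z²/(4n²) = 0.003885499 + 0.000194343 = 0.004079842.
Half-width = 1.645·√0.004079842/1.045865 = 0.10046.
CI: 0.63775 ± 0.10046 = (0.5373, 0.7382).

(0.5373, 0.7382)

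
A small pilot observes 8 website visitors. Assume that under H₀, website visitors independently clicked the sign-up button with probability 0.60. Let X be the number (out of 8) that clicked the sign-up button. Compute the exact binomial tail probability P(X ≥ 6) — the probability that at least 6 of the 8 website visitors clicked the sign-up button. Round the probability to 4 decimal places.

P = 0.3154

X is binomial with n = 8 and p = 0.60.
P(X ≥ 6) = C(8,6)·0.60^6·0.40^2 + C(8,7)·0.60^7·0.40^1 + C(8,8)·0.60^8·0.40^0.
= 0.209019 + 0.089580 + 0.016796 = 0.3154.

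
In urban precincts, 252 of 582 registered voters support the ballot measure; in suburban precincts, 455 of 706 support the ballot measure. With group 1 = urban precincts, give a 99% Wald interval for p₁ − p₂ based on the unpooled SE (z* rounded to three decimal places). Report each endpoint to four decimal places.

(-0.2819, -0.1411)

p̂₁ = 252/582 = 0.43299, p̂₂ = 455/706 = 0.64448; p̂₁ − p̂₂ = -0.21149.
SE = √(0.000421838 + 0.000324542) = √0.000746380 = 0.027320.
z* = 2.576 at the 99% level. Margin = 2.576·0.027320 = 0.07038.
CI: -0.21149 ± 0.07038 = (-0.2819, -0.1411).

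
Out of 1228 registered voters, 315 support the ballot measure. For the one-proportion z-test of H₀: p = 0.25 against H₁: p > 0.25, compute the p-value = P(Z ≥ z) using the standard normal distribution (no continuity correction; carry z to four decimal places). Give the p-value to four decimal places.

p-value = 0.2990

Sample proportion p̂ = 315/1228 = 0.25651.
SE₀ = √(0.25·0.75/1228) = 0.012357.
Test statistic (full precision, shown to 4 dp): z = (315/1228 − 0.25)/SE₀ ≈ 0.5272.
p-value = P(Z ≥ z) with z = 0.5272 → 0.2990.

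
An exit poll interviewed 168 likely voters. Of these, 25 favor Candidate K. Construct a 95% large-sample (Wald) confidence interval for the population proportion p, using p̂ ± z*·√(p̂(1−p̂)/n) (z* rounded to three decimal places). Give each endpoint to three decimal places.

With x = 25 successes in n = 168, p̂ = 0.14881.
Standard error of p̂: √(0.126665/168) = √0.000753960 = 0.027458.
The 95% critical value is z* = 1.960.
Margin of error: 1.960 × 0.027458 = 0.05382.
CI: 0.14881 ± 0.05382 = (0.095, 0.203).

(0.095, 0.203)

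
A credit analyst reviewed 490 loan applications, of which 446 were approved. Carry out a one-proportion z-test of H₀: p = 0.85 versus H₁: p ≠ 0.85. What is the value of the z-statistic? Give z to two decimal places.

z = 3.73

p̂ = 446/490 = 0.91020.
Under H₀, SE = √(p₀(1−p₀)/n) = √(0.85·0.15/490) = √0.000260204 = 0.016131.
z = (p̂ − p₀)/SE = (0.91020 − 0.85)/0.016131 = 3.73.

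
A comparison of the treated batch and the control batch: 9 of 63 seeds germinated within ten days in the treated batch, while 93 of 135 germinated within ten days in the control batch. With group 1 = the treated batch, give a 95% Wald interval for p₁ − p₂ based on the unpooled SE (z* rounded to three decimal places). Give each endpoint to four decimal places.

(-0.6625, -0.4296)

p̂₁ = 0.14286, p̂₂ = 0.68889, so the observed difference is -0.54603.
Unpooled SE = √(p̂₁(1−p̂₁)/n₁ + p̂₂(1−p̂₂)/n₂) = √(0.001943635 + 0.001587563) = 0.059424.
z* = 1.960 at the 95% level. Margin = 1.960·0.059424 = 0.11647.
So the interval runs from -0.6625 to -0.4296.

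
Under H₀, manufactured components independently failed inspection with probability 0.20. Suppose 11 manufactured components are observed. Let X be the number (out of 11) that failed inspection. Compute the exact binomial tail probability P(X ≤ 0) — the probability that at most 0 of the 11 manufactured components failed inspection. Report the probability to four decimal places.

P = 0.0859

X ~ Binomial(n=11, p=0.20).
P(X ≤ 0) = C(11,0)·0.20^0·0.80^11.
= 0.085899 = 0.0859.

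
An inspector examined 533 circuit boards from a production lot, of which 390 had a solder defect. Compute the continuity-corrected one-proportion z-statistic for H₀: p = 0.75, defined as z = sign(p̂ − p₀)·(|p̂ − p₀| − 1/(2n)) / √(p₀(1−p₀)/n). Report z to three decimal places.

Sample proportion p̂ = 390/533 = 0.73171. p̂ − p₀ = -0.018293.
Continuity correction 1/(2n) = 1/1066 = 0.000938.
Corrected numerator: |-0.018293| − 0.000938 = 0.017355.
SE₀ = √(0.75·0.25/533) = 0.018756.
z = (−)0.017355/0.018756 = -0.925.

z = -0.925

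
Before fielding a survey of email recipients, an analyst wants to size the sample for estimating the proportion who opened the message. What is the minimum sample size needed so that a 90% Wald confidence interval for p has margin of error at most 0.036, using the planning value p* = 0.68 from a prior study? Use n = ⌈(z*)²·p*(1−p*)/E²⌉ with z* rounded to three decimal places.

For 90% confidence, z* = 1.645.
p*(1−p*) = 0.2176.
(z*)²·p*(1−p*)/E² = 2.706025·0.2176/0.001296 = 454.345.
Rounding up, n = 455.

n = 455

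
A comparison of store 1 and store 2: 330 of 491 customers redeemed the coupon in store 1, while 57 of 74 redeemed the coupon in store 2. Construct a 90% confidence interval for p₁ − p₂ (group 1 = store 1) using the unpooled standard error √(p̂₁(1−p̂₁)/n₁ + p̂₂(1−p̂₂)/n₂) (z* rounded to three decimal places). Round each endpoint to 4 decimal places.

(-0.1858, -0.0105)

p̂₁ = 0.67210, p̂₂ = 0.77027, so the observed difference is -0.09817.
SE = √(0.000448844 + 0.002391270) = √0.002840114 = 0.053293.
z* = 1.645 at the 90% level. Margin = 1.645·0.053293 = 0.08767.
Interval: -0.09817 ± 0.08767 → (-0.1858, -0.0105).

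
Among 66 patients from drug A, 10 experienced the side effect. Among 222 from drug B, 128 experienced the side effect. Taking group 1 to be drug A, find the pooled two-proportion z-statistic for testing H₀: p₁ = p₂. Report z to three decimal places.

z = -6.069

Sample proportions: p̂₁ = 10/66 = 0.15152 and p̂₂ = 128/222 = 0.57658.
Pooling: p̂ = 138/288 = 0.47917.
Pooled SE = √[0.2495660·0.01965602] ≈ 0.070039.
z = -0.42506/0.070039 = -6.069.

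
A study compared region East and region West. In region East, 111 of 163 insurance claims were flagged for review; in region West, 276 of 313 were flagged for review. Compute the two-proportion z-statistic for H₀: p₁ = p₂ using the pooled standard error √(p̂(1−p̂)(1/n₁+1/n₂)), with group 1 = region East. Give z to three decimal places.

z = -5.332

Sample proportions: p̂₁ = 111/163 = 0.68098 and p̂₂ = 276/313 = 0.88179.
Pooled p̂ = (111+276)/(163+313) = 387/476 = 0.81303.
SE = √[p̂(1−p̂)(1/n₁+1/n₂)] = √[0.81303·0.18697·(1/163+1/313)] ≈ 0.037660.
z = (p̂₁ − p̂₂)/SE = (0.68098 − 0.88179)/0.037660 = -0.20081/0.037660 = -5.332.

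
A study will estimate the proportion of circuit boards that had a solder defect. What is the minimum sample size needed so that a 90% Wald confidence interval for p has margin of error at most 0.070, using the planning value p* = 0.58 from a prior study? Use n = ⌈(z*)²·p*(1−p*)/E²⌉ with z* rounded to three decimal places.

The 90% critical value is z* = 1.645.
p*(1−p*) = 0.58·0.42 = 0.2436.
Required n before rounding: 2.706025 × 0.2436 / 0.070² = 134.528.
⌈134.528⌉ = 135.

n = 135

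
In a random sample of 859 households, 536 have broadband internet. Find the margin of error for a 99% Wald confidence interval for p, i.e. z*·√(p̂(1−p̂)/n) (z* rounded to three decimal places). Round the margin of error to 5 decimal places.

p̂ = 536/859 = 0.62398.
SE(p̂) = √(0.62398·0.37602/859) = 0.016527.
For 99% confidence, z* = 2.576.
Margin of error = z*·SE = 2.576 × 0.016527 = 0.04257.

ME = 0.04257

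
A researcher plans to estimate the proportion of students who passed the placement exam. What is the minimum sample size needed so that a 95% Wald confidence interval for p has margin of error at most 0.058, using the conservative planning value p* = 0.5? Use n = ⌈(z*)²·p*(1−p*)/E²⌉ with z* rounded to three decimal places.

For 95% confidence, z* = 1.960.
p*(1−p*) = 0.2500.
Required n before rounding: 3.841600 × 0.2500 / 0.058² = 285.493.
⌈285.493⌉ = 286.

n = 286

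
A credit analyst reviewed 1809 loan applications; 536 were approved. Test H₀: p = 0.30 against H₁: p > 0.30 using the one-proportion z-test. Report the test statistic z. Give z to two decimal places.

Sample proportion p̂ = 536/1809 = 0.29630.
SE₀ = √(0.30·0.70/1809) = 0.010774.
z = (0.29630 − 0.30)/0.010774 = -0.00370/0.010774 = -0.34.

z = -0.34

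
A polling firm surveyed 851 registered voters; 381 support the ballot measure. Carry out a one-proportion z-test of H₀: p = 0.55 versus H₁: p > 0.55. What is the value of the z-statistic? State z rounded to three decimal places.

p̂ = 381/851 = 0.44771.
SE₀ = √(0.55·0.45/851) = 0.017054.
z = (0.44771 − 0.55)/0.017054 = -0.10229/0.017054 = -5.998.

z = -5.998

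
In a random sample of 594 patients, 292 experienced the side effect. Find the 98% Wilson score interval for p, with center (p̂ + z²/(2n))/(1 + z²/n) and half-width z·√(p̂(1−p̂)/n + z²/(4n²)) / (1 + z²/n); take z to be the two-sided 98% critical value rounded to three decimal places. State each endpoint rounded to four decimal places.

p̂ = 292/594 = 0.49158; z = 2.326, so z² = 5.410276.
Denominator 1 + z²/n = 1 + 5.410276/594 = 1.009108.
Adjusted center: (0.49158 + z²/(2n))/1.009108 = 0.49166.
Radicand: p̂(1−p̂)/n + z²/(4n²) = 0.000420756 + 0.000003833 = 0.000424589.
Half-width = 2.326·√0.000424589/1.009108 = 0.04750.
So the interval runs from 0.4442 to 0.5392.

(0.4442, 0.5392)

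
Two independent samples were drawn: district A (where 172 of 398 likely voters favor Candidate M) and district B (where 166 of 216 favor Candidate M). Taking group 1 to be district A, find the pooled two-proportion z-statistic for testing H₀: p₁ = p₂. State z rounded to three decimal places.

Sample proportions: p̂₁ = 172/398 = 0.43216 and p̂₂ = 166/216 = 0.76852.
Pooling: p̂ = 338/614 = 0.55049.
SE = √[p̂(1−p̂)(1/n₁+1/n₂)] = √[0.55049·0.44951·(1/398+1/216)] ≈ 0.042040.
z = -0.33636/0.042040 = -8.001.

z = -8.001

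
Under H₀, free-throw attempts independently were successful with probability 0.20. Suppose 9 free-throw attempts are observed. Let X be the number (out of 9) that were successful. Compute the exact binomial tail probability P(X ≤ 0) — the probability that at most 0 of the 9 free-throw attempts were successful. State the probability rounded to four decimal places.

P = 0.1342

X is binomial with n = 9 and p = 0.20.
P(X ≤ 0) = C(9,0)·0.20^0·0.80^9.
= 0.134218 = 0.1342.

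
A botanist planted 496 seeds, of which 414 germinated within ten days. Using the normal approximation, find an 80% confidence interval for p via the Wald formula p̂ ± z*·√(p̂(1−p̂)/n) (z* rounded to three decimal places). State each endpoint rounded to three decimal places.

The sample proportion is 414/496 = 0.83468.
Standard error of p̂: √(0.137991/496) = √0.000278208 = 0.016680.
For 80% confidence, z* = 1.282.
Margin of error: 1.282 × 0.016680 = 0.02138.
CI: 0.83468 ± 0.02138 = (0.813, 0.856).

(0.813, 0.856)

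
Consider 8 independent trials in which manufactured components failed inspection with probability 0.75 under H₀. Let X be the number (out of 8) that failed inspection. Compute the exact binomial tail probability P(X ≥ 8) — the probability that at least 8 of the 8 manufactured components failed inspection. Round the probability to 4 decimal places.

P = 0.1001

X is binomial with n = 8 and p = 0.75.
P(X ≥ 8) = C(8,8)·0.75^8·0.25^0.
= 0.100113 = 0.1001.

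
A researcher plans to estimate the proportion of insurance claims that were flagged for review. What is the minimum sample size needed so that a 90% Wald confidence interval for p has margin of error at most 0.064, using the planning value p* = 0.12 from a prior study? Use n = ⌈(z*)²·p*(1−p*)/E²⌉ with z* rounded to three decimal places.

n = 70

z* = 1.645 at the 90% level.
p*(1−p*) = 0.12·0.88 = 0.1056.
(z*)²·p*(1−p*)/E² = 2.706025·0.1056/0.004096 = 69.765.
⌈69.765⌉ = 70.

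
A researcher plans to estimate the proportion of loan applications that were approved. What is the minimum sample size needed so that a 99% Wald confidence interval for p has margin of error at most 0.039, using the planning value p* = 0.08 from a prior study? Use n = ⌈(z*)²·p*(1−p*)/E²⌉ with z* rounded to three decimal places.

n = 322

For 99% confidence, z* = 2.576.
p*(1−p*) = 0.0736.
(z*)²·p*(1−p*)/E² = 6.635776·0.0736/0.001521 = 321.100.
⌈321.100⌉ = 322.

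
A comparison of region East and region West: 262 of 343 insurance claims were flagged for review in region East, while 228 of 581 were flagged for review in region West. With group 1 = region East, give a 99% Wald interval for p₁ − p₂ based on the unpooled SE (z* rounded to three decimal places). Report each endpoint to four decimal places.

(0.2926, 0.4502)

p̂₁ = 0.76385, p̂₂ = 0.39243, so the observed difference is 0.37142.
SE = √(0.000525901 + 0.000410375) = √0.000936276 = 0.030599.
For 99% confidence, z* = 2.576. Margin of error = 0.07882.
So the interval runs from 0.2926 to 0.4502.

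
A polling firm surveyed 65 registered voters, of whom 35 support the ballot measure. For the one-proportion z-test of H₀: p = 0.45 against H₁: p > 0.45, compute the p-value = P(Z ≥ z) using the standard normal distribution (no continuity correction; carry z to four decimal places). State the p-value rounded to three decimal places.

The sample proportion is 35/65 = 0.53846.
SE₀ = √(0.45·0.55/65) = 0.061707.
Test statistic (full precision, shown to 4 dp): z = (35/65 − 0.45)/SE₀ ≈ 1.4336.
p-value = P(Z ≥ z) with z = 1.4336 → 0.076.

p-value = 0.076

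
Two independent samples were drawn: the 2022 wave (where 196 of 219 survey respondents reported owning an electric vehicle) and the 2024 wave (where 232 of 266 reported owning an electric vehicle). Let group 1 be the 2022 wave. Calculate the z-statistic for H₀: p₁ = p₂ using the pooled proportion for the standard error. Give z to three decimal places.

p̂₁ = 196/219 = 0.89498, p̂₂ = 232/266 = 0.87218.
Pooled p̂ = (196+232)/(219+266) = 428/485 = 0.88247.
SE = √[p̂(1−p̂)(1/n₁+1/n₂)] = √[0.88247·0.11753·(1/219+1/266)] ≈ 0.029385.
z = 0.02280/0.029385 = 0.776.

z = 0.776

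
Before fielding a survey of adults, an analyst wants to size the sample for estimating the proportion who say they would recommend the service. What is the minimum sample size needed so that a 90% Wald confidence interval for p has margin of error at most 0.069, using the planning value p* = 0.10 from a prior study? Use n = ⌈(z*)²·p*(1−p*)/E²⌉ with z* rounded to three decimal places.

n = 52

For 90% confidence, z* = 1.645.
p*(1−p*) = 0.0900.
(z*)²·p*(1−p*)/E² = 2.706025·0.0900/0.004761 = 51.154.
Rounding up, n = 52.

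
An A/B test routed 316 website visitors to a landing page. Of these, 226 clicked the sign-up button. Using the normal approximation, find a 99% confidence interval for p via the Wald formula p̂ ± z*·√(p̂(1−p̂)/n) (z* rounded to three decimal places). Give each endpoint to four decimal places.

(0.6498, 0.7806)

With x = 226 successes in n = 316, p̂ = 0.71519.
SE(p̂) = √(0.71519·0.28481/316) = 0.025389.
The 99% critical value is z* = 2.576.
Margin of error: 2.576 × 0.025389 = 0.06540.
Interval: 0.71519 ± 0.06540 → (0.6498, 0.7806).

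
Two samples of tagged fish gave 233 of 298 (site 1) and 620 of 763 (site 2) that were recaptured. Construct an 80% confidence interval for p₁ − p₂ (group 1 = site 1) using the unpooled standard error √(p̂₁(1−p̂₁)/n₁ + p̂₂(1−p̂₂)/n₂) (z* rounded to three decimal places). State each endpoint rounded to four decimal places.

(-0.0663, 0.0049)

p̂₁ = 0.78188, p̂₂ = 0.81258, so the observed difference is -0.03070.
Unpooled SE = √(p̂₁(1−p̂₁)/n₁ + p̂₂(1−p̂₂)/n₂) = √(0.000572296 + 0.000199597) = 0.027783.
The 80% critical value is z* = 1.282. Margin of error = 0.03562.
Interval: -0.03070 ± 0.03562 → (-0.0663, 0.0049).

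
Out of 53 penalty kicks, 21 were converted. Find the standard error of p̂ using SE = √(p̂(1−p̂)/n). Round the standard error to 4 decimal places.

SE = 0.0672

p̂ = 21/53 = 0.39623.
p̂(1−p̂) = 0.239232.
Dividing by n and taking the root: √0.004513811 = 0.0672.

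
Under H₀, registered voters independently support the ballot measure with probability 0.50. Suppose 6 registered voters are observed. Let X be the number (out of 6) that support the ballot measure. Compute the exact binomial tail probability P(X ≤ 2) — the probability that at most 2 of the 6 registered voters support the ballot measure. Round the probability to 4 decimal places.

X ~ Binomial(n=6, p=0.50).
P(X ≤ 2) = C(6,0)·0.50^0·0.50^6 + C(6,1)·0.50^1·0.50^5 + C(6,2)·0.50^2·0.50^4.
= 0.015625 + 0.093750 + 0.234375 = 0.3438.

P = 0.3438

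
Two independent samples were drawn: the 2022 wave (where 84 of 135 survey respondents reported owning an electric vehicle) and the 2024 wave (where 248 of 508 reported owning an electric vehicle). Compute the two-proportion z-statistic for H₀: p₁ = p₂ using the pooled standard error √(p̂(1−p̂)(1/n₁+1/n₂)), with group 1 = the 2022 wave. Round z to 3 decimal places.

Sample proportions: p̂₁ = 84/135 = 0.62222 and p̂₂ = 248/508 = 0.48819.
Pooling: p̂ = 332/643 = 0.51633.
SE = √[p̂(1−p̂)(1/n₁+1/n₂)] = √[0.51633·0.48367·(1/135+1/508)] ≈ 0.048389.
z = 0.13403/0.048389 = 2.770.

z = 2.770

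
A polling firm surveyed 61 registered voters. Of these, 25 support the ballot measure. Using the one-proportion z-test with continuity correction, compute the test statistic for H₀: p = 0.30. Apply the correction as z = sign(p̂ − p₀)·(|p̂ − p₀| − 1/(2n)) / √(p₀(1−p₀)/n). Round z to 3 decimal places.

z = 1.732

With x = 25 successes in n = 61, p̂ = 0.40984. p̂ − p₀ = 0.109836.
1/(2n) = 0.008197.
Corrected numerator: |0.109836| − 0.008197 = 0.101639.
SE₀ = √(0.30·0.70/61) = 0.058674.
z = +0.101639/0.058674 = 1.732.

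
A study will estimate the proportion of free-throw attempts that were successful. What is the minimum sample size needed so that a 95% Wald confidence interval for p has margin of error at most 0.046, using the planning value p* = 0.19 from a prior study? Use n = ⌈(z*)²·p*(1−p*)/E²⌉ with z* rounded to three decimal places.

n = 280

z* = 1.960 at the 95% level.
p*(1−p*) = 0.1539.
(z*)²·p*(1−p*)/E² = 3.841600·0.1539/0.002116 = 279.406.
⌈279.406⌉ = 280.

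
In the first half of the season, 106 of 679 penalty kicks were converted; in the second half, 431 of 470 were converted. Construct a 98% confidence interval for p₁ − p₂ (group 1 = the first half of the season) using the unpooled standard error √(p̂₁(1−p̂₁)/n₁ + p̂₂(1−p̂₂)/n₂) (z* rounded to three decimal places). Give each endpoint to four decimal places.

(-0.8048, -0.7170)

p̂₁ = 106/679 = 0.15611, p̂₂ = 431/470 = 0.91702; p̂₁ − p̂₂ = -0.76091.
Unpooled SE = √(p̂₁(1−p̂₁)/n₁ + p̂₂(1−p̂₂)/n₂) = √(0.000194022 + 0.000161901) = 0.018866.
The 98% critical value is z* = 2.326. Margin of error = 0.04388.
CI: -0.76091 ± 0.04388 = (-0.8048, -0.7170).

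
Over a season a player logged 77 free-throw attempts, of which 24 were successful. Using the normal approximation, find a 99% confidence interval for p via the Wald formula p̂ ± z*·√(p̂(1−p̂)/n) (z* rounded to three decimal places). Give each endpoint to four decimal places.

(0.1757, 0.4477)

The sample proportion is 24/77 = 0.31169.
Standard error of p̂: √(0.214539/77) = √0.002786217 = 0.052785.
For 99% confidence, z* = 2.576.
Margin = 2.576·0.052785 = 0.13597.
Interval: 0.31169 ± 0.13597 → (0.1757, 0.4477).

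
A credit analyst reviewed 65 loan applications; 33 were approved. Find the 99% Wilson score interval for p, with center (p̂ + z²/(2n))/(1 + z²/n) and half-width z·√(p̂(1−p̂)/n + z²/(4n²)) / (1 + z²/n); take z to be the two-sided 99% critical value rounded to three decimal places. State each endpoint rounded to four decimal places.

(0.3548, 0.6591)

Here p̂ = 33/65 = 0.50769 and z = 2.576 (z² = 6.635776).
Denominator 1 + z²/n = 1 + 6.635776/65 = 1.102089.
Center = (0.50769 + 0.051044)/1.102089 = 0.50698.
Radicand: p̂(1−p̂)/n + z²/(4n²) = 0.003845244 + 0.000392649 = 0.004237893.
Half-width = z·√(radicand)/denom = 2.576·0.065099/1.102089 = 0.15216.
So the interval runs from 0.3548 to 0.6591.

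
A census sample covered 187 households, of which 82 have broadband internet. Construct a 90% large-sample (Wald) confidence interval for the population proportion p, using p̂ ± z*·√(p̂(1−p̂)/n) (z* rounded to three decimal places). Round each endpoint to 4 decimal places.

(0.3788, 0.4982)

Sample proportion p̂ = 82/187 = 0.43850.
SE = √(p̂(1−p̂)/n) = √(0.246218/187) = 0.036286.
z* = 1.645 at the 90% level.
Margin of error: 1.645 × 0.036286 = 0.05969.
Interval: 0.43850 ± 0.05969 → (0.3788, 0.4982).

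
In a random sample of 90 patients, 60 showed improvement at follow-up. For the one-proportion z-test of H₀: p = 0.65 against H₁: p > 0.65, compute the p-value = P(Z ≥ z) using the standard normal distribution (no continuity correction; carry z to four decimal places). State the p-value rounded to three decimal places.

p̂ = 60/90 = 0.66667.
Under H₀, SE = √(p₀(1−p₀)/n) = √(0.65·0.35/90) = √0.002527778 = 0.050277.
z = (p̂ − p₀)/SE = (60/90 − 0.65)/0.050277 ≈ 0.3315.
From the standard normal, P(Z ≥ z) = 0.370.

p-value = 0.370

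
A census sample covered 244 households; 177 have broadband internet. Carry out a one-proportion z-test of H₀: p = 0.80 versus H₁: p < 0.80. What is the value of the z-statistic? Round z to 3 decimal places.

z = -2.913

Sample proportion p̂ = 177/244 = 0.72541.
Null standard error: √(0.80·0.20/244) = √0.000655738 = 0.025607.
z = (0.72541 − 0.80)/0.025607 = -0.07459/0.025607 = -2.913.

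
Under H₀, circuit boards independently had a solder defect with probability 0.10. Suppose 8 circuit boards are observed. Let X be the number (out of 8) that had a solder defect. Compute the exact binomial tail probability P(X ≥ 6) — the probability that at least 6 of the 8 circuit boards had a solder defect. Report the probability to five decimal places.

P = 0.00002

X is binomial with n = 8 and p = 0.10.
P(X ≥ 6) = C(8,6)·0.10^6·0.90^2 + C(8,7)·0.10^7·0.90^1 + C(8,8)·0.10^8·0.90^0.
= 0.000023 + 0.000001 + 0.000000 = 0.00002.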